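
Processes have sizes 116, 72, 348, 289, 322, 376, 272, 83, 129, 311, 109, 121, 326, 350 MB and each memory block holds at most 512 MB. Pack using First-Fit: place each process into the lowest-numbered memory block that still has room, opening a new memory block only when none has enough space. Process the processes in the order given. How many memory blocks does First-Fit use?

116 MB → memory block 1 (remaining 396 MB)
72 MB → memory block 1 (remaining 324 MB)
348 MB → memory block 2 (remaining 164 MB)
289 MB → memory block 1 (remaining 35 MB)
322 MB → memory block 3 (remaining 190 MB)
376 MB → memory block 4 (remaining 136 MB)
272 MB → memory block 5 (remaining 240 MB)
83 MB → memory block 2 (remaining 81 MB)
129 MB → memory block 3 (remaining 61 MB)
311 MB → memory block 6 (remaining 201 MB)
109 MB → memory block 4 (remaining 27 MB)
121 MB → memory block 5 (remaining 119 MB)
326 MB → memory block 7 (remaining 186 MB)
350 MB → memory block 8 (remaining 162 MB)
Final memory blocks: [116,72,289] [348,83] [322,129] [376,109] [272,121] [311] [326] [350].

8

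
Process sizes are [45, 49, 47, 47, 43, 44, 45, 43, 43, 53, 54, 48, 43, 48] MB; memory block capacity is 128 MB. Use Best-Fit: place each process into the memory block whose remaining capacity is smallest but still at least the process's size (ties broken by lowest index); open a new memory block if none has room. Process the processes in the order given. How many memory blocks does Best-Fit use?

7

memory block 1: place 45 MB, 83 MB left
memory block 1: place 49 MB, 34 MB left
memory block 2: place 47 MB, 81 MB left
memory block 2: place 47 MB, 34 MB left
memory block 3: place 43 MB, 85 MB left
memory block 3: place 44 MB, 41 MB left
memory block 4: place 45 MB, 83 MB left
memory block 4: place 43 MB, 40 MB left
memory block 5: place 43 MB, 85 MB left
memory block 5: place 53 MB, 32 MB left
memory block 6: place 54 MB, 74 MB left
memory block 6: place 48 MB, 26 MB left
memory block 7: place 43 MB, 85 MB left
memory block 7: place 48 MB, 37 MB left
Final memory blocks: [45,49] [47,47] [43,44] [45,43] [43,53] [54,48] [43,48].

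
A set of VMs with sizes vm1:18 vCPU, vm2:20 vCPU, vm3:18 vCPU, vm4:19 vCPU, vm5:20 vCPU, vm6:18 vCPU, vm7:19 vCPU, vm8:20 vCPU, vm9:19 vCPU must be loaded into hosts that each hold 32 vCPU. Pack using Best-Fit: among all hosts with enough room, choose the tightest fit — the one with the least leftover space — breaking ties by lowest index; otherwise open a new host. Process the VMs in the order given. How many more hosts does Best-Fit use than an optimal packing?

0

Best-Fit: [18] [20] [18] [19] [20] [18] [19] [20] [19] → 9 hosts.
9 VMs exceed 16 vCPU (half the capacity), and no two of those can share a host, so at least 9 hosts are needed.
So 9 is already optimal.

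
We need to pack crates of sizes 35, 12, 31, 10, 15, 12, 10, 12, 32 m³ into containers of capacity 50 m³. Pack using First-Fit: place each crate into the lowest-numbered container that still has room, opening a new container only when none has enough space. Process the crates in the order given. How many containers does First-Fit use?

4

Put 35 m³ in container 1; 15 m³ remain.
Put 12 m³ in container 1; 3 m³ remain.
Put 31 m³ in container 2; 19 m³ remain.
Put 10 m³ in container 2; 9 m³ remain.
Put 15 m³ in container 3; 35 m³ remain.
Put 12 m³ in container 3; 23 m³ remain.
Put 10 m³ in container 3; 13 m³ remain.
Put 12 m³ in container 3; 1 m³ remain.
Put 32 m³ in container 4; 18 m³ remain.
Final containers: [35,12] [31,10] [15,12,10,12] [32].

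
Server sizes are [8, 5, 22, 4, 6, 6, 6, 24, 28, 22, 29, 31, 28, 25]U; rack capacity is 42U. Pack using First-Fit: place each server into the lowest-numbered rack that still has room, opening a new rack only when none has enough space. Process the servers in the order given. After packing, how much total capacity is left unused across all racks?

92

Put 8U in rack 1; 34U remain.
Put 5U in rack 1; 29U remain.
Put 22U in rack 1; 7U remain.
Put 4U in rack 1; 3U remain.
Put 6U in rack 2; 36U remain.
Put 6U in rack 2; 30U remain.
Put 6U in rack 2; 24U remain.
Put 24U in rack 2; 0U remain.
Put 28U in rack 3; 14U remain.
Put 22U in rack 4; 20U remain.
Put 29U in rack 5; 13U remain.
Put 31U in rack 6; 11U remain.
Put 28U in rack 7; 14U remain.
Put 25U in rack 8; 17U remain.
8 racks × 42U = 336U; used 244U; unused 92U.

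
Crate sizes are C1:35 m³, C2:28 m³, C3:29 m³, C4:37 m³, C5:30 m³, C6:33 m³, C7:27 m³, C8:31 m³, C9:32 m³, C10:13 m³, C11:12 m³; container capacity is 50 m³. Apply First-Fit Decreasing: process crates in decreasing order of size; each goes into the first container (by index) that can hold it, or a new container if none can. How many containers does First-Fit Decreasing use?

Sorted descending: 37, 35, 33, 32, 31, 30, 29, 28, 27, 13, 12.
37 m³ → container 1 (remaining 13 m³)
35 m³ → container 2 (remaining 15 m³)
33 m³ → container 3 (remaining 17 m³)
32 m³ → container 4 (remaining 18 m³)
31 m³ → container 5 (remaining 19 m³)
30 m³ → container 6 (remaining 20 m³)
29 m³ → container 7 (remaining 21 m³)
28 m³ → container 8 (remaining 22 m³)
27 m³ → container 9 (remaining 23 m³)
13 m³ → container 1 (remaining 0 m³)
12 m³ → container 2 (remaining 3 m³)
Final containers: [37,13] [35,12] [33] [32] [31] [30] [29] [28] [27].

9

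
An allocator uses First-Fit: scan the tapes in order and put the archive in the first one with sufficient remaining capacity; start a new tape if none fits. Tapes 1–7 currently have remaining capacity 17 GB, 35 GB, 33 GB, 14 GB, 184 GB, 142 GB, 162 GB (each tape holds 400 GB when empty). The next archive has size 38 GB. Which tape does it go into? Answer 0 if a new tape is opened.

5

Tapes with room: tape 5 (184 GB), tape 6 (142 GB), tape 7 (162 GB).
The first with room is tape 5.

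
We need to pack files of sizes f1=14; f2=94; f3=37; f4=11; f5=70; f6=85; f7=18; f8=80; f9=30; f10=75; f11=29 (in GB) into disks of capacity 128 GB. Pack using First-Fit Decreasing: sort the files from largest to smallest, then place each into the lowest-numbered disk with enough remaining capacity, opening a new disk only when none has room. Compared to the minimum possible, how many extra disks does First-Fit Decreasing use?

0

First-Fit Decreasing: [94,30] [85,37] [80,29,18] [75,14,11] [70] → 5 disks.
Total size 543 GB; any packing needs at least ⌈543/128⌉ = 5 disks.
So 5 is already optimal.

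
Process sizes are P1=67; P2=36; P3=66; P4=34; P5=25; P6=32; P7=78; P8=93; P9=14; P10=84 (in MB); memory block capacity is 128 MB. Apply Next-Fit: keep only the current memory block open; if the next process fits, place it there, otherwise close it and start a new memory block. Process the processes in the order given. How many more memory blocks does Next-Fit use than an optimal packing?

0

Next-Fit: [67,36] [66,34,25] [32,78] [93,14] [84] → 5 memory blocks.
Total size 529 MB; any packing needs at least ⌈529/128⌉ = 5 memory blocks.
So 5 is already optimal.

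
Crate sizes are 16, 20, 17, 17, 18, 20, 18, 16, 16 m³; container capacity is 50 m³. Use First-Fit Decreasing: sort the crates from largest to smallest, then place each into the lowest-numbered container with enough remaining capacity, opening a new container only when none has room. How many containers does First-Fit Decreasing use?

Sorted descending: 20, 20, 18, 18, 17, 17, 16, 16, 16.
container 1: place 20 m³, 30 m³ left
container 1: place 20 m³, 10 m³ left
container 2: place 18 m³, 32 m³ left
container 2: place 18 m³, 14 m³ left
container 3: place 17 m³, 33 m³ left
container 3: place 17 m³, 16 m³ left
container 3: place 16 m³, 0 m³ left
container 4: place 16 m³, 34 m³ left
container 4: place 16 m³, 18 m³ left
Final containers: [20,20] [18,18] [17,17,16] [16,16].

4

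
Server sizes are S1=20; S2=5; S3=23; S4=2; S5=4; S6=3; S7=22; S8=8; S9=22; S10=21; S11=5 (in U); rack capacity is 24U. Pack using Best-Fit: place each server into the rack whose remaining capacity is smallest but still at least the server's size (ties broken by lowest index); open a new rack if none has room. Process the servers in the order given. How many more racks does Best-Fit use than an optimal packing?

Best-Fit: [20,2] [5,4,3,8] [23] [22] [22] [21] [5] → 7 racks.
Total size 135U; any packing needs at least ⌈135/24⌉ = 6 racks.
An optimal packing achieves that bound: [23] [22,2] [22] [21,3] [20,4] [8,5,5] → 6 racks.
Excess: 7 − 6 = 1.

1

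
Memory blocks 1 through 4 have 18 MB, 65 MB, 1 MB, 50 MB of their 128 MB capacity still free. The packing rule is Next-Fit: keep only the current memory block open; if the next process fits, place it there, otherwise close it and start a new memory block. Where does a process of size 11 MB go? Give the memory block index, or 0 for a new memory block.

4

Next-Fit only looks at memory block 4, which has 50 MB free.
11 MB fits there.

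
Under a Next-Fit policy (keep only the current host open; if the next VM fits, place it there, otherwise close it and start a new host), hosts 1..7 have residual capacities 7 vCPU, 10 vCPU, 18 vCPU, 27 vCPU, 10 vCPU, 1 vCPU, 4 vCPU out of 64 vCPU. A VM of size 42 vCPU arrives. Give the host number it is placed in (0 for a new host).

0

Next-Fit only looks at host 7, which has 4 vCPU free.
42 vCPU does not fit, so a new host is opened.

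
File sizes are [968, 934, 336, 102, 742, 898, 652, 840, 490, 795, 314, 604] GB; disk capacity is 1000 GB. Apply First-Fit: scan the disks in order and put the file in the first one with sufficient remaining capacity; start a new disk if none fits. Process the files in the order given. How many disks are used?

9

Put 968 GB in disk 1; 32 GB remain.
Put 934 GB in disk 2; 66 GB remain.
Put 336 GB in disk 3; 664 GB remain.
Put 102 GB in disk 3; 562 GB remain.
Put 742 GB in disk 4; 258 GB remain.
Put 898 GB in disk 5; 102 GB remain.
Put 652 GB in disk 6; 348 GB remain.
Put 840 GB in disk 7; 160 GB remain.
Put 490 GB in disk 3; 72 GB remain.
Put 795 GB in disk 8; 205 GB remain.
Put 314 GB in disk 6; 34 GB remain.
Put 604 GB in disk 9; 396 GB remain.
Final disks: [968] [934] [336,102,490] [742] [898] [652,314] [840] [795] [604].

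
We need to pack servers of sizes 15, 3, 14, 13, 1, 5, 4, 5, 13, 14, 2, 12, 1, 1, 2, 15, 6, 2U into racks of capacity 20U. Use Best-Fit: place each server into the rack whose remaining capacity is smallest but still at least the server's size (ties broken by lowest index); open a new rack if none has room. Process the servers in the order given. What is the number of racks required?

rack 1: place 15U, 5U left
rack 1: place 3U, 2U left
rack 2: place 14U, 6U left
rack 3: place 13U, 7U left
rack 1: place 1U, 1U left
rack 2: place 5U, 1U left
rack 3: place 4U, 3U left
rack 4: place 5U, 15U left
rack 4: place 13U, 2U left
rack 5: place 14U, 6U left
rack 4: place 2U, 0U left
rack 6: place 12U, 8U left
rack 1: place 1U, 0U left
rack 2: place 1U, 0U left
rack 3: place 2U, 1U left
rack 7: place 15U, 5U left
rack 5: place 6U, 0U left
rack 7: place 2U, 3U left

7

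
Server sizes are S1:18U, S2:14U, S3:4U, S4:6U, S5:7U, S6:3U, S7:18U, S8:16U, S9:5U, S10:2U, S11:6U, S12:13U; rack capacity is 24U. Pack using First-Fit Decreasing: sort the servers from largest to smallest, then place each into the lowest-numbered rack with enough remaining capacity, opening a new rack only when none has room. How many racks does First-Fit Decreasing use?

5

Sorted descending: 18, 18, 16, 14, 13, 7, 6, 6, 5, 4, 3, 2.
18U → rack 1 (remaining 6U)
18U → rack 2 (remaining 6U)
16U → rack 3 (remaining 8U)
14U → rack 4 (remaining 10U)
13U → rack 5 (remaining 11U)
7U → rack 3 (remaining 1U)
6U → rack 1 (remaining 0U)
6U → rack 2 (remaining 0U)
5U → rack 4 (remaining 5U)
4U → rack 4 (remaining 1U)
3U → rack 5 (remaining 8U)
2U → rack 5 (remaining 6U)
Final racks: [18,6] [18,6] [16,7] [14,5,4] [13,3,2].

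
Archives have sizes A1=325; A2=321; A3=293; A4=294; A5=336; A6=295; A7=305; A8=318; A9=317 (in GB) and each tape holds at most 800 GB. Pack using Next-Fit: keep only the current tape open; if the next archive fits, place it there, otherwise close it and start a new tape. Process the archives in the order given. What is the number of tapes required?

5 tapes

Put A1 (325 GB) in tape 1; 475 GB remain.
Put A2 (321 GB) in tape 1; 154 GB remain.
Put A3 (293 GB) in tape 2; 507 GB remain.
Put A4 (294 GB) in tape 2; 213 GB remain.
Put A5 (336 GB) in tape 3; 464 GB remain.
Put A6 (295 GB) in tape 3; 169 GB remain.
Put A7 (305 GB) in tape 4; 495 GB remain.
Put A8 (318 GB) in tape 4; 177 GB remain.
Put A9 (317 GB) in tape 5; 483 GB remain.
Final tapes: [325,321] [293,294] [336,295] [305,318] [317].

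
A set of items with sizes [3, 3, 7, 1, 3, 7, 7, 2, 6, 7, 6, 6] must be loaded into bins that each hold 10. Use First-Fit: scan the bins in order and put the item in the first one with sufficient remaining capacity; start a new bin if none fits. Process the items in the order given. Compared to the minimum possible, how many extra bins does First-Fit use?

First-Fit: [3,3,1,3] [7,2] [7] [7] [6] [7] [6] [6] → 8 bins.
7 items exceed 5 (half the capacity), and no two of those can share a bin, so at least 7 bins are needed.
An optimal packing achieves that bound: [7,3] [7,3] [7,3] [7,2,1] [6] [6] [6] → 7 bins.
Excess: 8 − 7 = 1.

1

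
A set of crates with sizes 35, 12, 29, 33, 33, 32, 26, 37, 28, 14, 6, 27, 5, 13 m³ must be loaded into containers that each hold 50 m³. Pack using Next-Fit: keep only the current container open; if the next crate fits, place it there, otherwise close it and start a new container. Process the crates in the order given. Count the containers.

35 m³ → container 1 (remaining 15 m³)
12 m³ → container 1 (remaining 3 m³)
29 m³ → container 2 (remaining 21 m³)
33 m³ → container 3 (remaining 17 m³)
33 m³ → container 4 (remaining 17 m³)
32 m³ → container 5 (remaining 18 m³)
26 m³ → container 6 (remaining 24 m³)
37 m³ → container 7 (remaining 13 m³)
28 m³ → container 8 (remaining 22 m³)
14 m³ → container 8 (remaining 8 m³)
6 m³ → container 8 (remaining 2 m³)
27 m³ → container 9 (remaining 23 m³)
5 m³ → container 9 (remaining 18 m³)
13 m³ → container 9 (remaining 5 m³)

9 containers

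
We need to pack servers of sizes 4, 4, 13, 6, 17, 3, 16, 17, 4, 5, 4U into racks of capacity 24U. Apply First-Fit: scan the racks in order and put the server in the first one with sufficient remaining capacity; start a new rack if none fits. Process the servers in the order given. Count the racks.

4

Put 4U in rack 1; 20U remain.
Put 4U in rack 1; 16U remain.
Put 13U in rack 1; 3U remain.
Put 6U in rack 2; 18U remain.
Put 17U in rack 2; 1U remain.
Put 3U in rack 1; 0U remain.
Put 16U in rack 3; 8U remain.
Put 17U in rack 4; 7U remain.
Put 4U in rack 3; 4U remain.
Put 5U in rack 4; 2U remain.
Put 4U in rack 3; 0U remain.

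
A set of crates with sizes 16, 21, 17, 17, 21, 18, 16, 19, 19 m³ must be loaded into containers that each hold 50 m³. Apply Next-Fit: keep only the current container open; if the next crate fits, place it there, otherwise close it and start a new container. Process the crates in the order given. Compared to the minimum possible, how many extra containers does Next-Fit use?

1

Next-Fit: [16,21] [17,17] [21,18] [16,19] [19] → 5 containers.
Total size 164 m³; any packing needs at least ⌈164/50⌉ = 4 containers.
An optimal packing achieves that bound: [21,21] [19,19] [18,17] [17,16,16] → 4 containers.
Excess: 5 − 4 = 1.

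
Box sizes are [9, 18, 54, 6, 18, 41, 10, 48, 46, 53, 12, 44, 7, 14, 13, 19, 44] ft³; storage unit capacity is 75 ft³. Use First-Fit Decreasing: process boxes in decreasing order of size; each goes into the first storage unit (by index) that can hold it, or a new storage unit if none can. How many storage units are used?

Sorted descending: 54, 53, 48, 46, 44, 44, 41, 19, 18, 18, 14, 13, 12, 10, 9, 7, 6.
54 ft³ → storage unit 1 (remaining 21 ft³)
53 ft³ → storage unit 2 (remaining 22 ft³)
48 ft³ → storage unit 3 (remaining 27 ft³)
46 ft³ → storage unit 4 (remaining 29 ft³)
44 ft³ → storage unit 5 (remaining 31 ft³)
44 ft³ → storage unit 6 (remaining 31 ft³)
41 ft³ → storage unit 7 (remaining 34 ft³)
19 ft³ → storage unit 1 (remaining 2 ft³)
18 ft³ → storage unit 2 (remaining 4 ft³)
18 ft³ → storage unit 3 (remaining 9 ft³)
14 ft³ → storage unit 4 (remaining 15 ft³)
13 ft³ → storage unit 4 (remaining 2 ft³)
12 ft³ → storage unit 5 (remaining 19 ft³)
10 ft³ → storage unit 5 (remaining 9 ft³)
9 ft³ → storage unit 3 (remaining 0 ft³)
7 ft³ → storage unit 5 (remaining 2 ft³)
6 ft³ → storage unit 6 (remaining 25 ft³)

7 storage units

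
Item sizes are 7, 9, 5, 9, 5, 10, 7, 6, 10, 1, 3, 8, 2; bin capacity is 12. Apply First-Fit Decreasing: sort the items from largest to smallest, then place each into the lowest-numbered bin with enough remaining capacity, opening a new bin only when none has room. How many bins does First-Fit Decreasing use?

8 bins

Sorted descending: 10, 10, 9, 9, 8, 7, 7, 6, 5, 5, 3, 2, 1.
Put 10 in bin 1; 2 remain.
Put 10 in bin 2; 2 remain.
Put 9 in bin 3; 3 remain.
Put 9 in bin 4; 3 remain.
Put 8 in bin 5; 4 remain.
Put 7 in bin 6; 5 remain.
Put 7 in bin 7; 5 remain.
Put 6 in bin 8; 6 remain.
Put 5 in bin 6; 0 remain.
Put 5 in bin 7; 0 remain.
Put 3 in bin 3; 0 remain.
Put 2 in bin 1; 0 remain.
Put 1 in bin 2; 1 remain.
Final bins: [10,2] [10,1] [9,3] [9] [8] [7,5] [7,5] [6].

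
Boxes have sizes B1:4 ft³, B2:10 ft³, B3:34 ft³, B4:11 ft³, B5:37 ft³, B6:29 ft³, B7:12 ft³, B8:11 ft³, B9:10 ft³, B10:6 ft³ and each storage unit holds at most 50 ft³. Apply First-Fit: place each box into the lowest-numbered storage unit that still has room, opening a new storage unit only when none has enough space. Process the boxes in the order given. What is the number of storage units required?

storage unit 1: place B1 (4 ft³), 46 ft³ left
storage unit 1: place B2 (10 ft³), 36 ft³ left
storage unit 1: place B3 (34 ft³), 2 ft³ left
storage unit 2: place B4 (11 ft³), 39 ft³ left
storage unit 2: place B5 (37 ft³), 2 ft³ left
storage unit 3: place B6 (29 ft³), 21 ft³ left
storage unit 3: place B7 (12 ft³), 9 ft³ left
storage unit 4: place B8 (11 ft³), 39 ft³ left
storage unit 4: place B9 (10 ft³), 29 ft³ left
storage unit 3: place B10 (6 ft³), 3 ft³ left
Final storage units: [4,10,34] [11,37] [29,12,6] [11,10].

4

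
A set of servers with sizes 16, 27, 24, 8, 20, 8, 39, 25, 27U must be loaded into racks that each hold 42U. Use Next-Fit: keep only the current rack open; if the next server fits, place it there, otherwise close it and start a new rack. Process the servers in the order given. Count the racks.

Put 16U in rack 1; 26U remain.
Put 27U in rack 2; 15U remain.
Put 24U in rack 3; 18U remain.
Put 8U in rack 3; 10U remain.
Put 20U in rack 4; 22U remain.
Put 8U in rack 4; 14U remain.
Put 39U in rack 5; 3U remain.
Put 25U in rack 6; 17U remain.
Put 27U in rack 7; 15U remain.

7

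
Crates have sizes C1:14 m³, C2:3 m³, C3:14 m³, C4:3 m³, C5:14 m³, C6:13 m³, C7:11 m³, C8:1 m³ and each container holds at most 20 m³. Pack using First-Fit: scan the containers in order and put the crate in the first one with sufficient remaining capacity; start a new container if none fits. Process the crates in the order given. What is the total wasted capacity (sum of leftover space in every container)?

C1 (14 m³) → container 1 (remaining 6 m³)
C2 (3 m³) → container 1 (remaining 3 m³)
C3 (14 m³) → container 2 (remaining 6 m³)
C4 (3 m³) → container 1 (remaining 0 m³)
C5 (14 m³) → container 3 (remaining 6 m³)
C6 (13 m³) → container 4 (remaining 7 m³)
C7 (11 m³) → container 5 (remaining 9 m³)
C8 (1 m³) → container 2 (remaining 5 m³)
5 containers × 20 m³ = 100 m³; used 73 m³; unused 27 m³.

27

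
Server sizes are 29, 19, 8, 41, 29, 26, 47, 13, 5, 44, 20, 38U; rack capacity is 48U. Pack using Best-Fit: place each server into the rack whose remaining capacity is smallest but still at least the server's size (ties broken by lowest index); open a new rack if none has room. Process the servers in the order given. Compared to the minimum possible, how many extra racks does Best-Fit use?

1

Best-Fit: [29,19] [8,29] [41,5] [26,13] [47] [44] [20] [38] → 8 racks.
Total size 319U; any packing needs at least ⌈319/48⌉ = 7 racks.
An optimal packing achieves that bound: [47] [44] [41,5] [38,8] [29,19] [29,13] [26,20] → 7 racks.
Excess: 8 − 7 = 1.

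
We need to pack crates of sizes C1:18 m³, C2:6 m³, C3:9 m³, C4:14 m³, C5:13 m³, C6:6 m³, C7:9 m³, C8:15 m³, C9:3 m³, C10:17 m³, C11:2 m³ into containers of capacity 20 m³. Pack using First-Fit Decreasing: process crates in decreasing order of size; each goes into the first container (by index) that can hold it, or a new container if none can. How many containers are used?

Sorted descending: 18, 17, 15, 14, 13, 9, 9, 6, 6, 3, 2.
container 1: place 18 m³, 2 m³ left
container 2: place 17 m³, 3 m³ left
container 3: place 15 m³, 5 m³ left
container 4: place 14 m³, 6 m³ left
container 5: place 13 m³, 7 m³ left
container 6: place 9 m³, 11 m³ left
container 6: place 9 m³, 2 m³ left
container 4: place 6 m³, 0 m³ left
container 5: place 6 m³, 1 m³ left
container 2: place 3 m³, 0 m³ left
container 1: place 2 m³, 0 m³ left
Final containers: [18,2] [17,3] [15] [14,6] [13,6] [9,9].

6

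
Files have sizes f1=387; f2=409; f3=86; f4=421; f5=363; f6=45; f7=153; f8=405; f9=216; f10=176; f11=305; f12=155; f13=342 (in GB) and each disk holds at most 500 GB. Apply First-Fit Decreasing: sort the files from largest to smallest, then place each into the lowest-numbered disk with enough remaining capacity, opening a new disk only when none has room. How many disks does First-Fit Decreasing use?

Sorted descending: 421, 409, 405, 387, 363, 342, 305, 216, 176, 155, 153, 86, 45.
421 GB → disk 1 (remaining 79 GB)
409 GB → disk 2 (remaining 91 GB)
405 GB → disk 3 (remaining 95 GB)
387 GB → disk 4 (remaining 113 GB)
363 GB → disk 5 (remaining 137 GB)
342 GB → disk 6 (remaining 158 GB)
305 GB → disk 7 (remaining 195 GB)
216 GB → disk 8 (remaining 284 GB)
176 GB → disk 7 (remaining 19 GB)
155 GB → disk 6 (remaining 3 GB)
153 GB → disk 8 (remaining 131 GB)
86 GB → disk 2 (remaining 5 GB)
45 GB → disk 1 (remaining 34 GB)
Final disks: [421,45] [409,86] [405] [387] [363] [342,155] [305,176] [216,153].

8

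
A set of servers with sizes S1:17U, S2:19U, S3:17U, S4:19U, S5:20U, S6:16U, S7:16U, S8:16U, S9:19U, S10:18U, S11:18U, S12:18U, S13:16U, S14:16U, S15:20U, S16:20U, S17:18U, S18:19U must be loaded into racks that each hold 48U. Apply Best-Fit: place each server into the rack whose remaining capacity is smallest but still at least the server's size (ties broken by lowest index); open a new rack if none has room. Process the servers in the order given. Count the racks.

rack 1: place S1 (17U), 31U left
rack 1: place S2 (19U), 12U left
rack 2: place S3 (17U), 31U left
rack 2: place S4 (19U), 12U left
rack 3: place S5 (20U), 28U left
rack 3: place S6 (16U), 12U left
rack 4: place S7 (16U), 32U left
rack 4: place S8 (16U), 16U left
rack 5: place S9 (19U), 29U left
rack 5: place S10 (18U), 11U left
rack 6: place S11 (18U), 30U left
rack 6: place S12 (18U), 12U left
rack 4: place S13 (16U), 0U left
rack 7: place S14 (16U), 32U left
rack 7: place S15 (20U), 12U left
rack 8: place S16 (20U), 28U left
rack 8: place S17 (18U), 10U left
rack 9: place S18 (19U), 29U left

9 racks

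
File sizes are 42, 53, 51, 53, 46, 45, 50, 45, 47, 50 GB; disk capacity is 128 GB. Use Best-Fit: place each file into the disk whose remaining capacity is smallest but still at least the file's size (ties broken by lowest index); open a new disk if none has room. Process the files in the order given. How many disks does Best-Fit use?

Put 42 GB in disk 1; 86 GB remain.
Put 53 GB in disk 1; 33 GB remain.
Put 51 GB in disk 2; 77 GB remain.
Put 53 GB in disk 2; 24 GB remain.
Put 46 GB in disk 3; 82 GB remain.
Put 45 GB in disk 3; 37 GB remain.
Put 50 GB in disk 4; 78 GB remain.
Put 45 GB in disk 4; 33 GB remain.
Put 47 GB in disk 5; 81 GB remain.
Put 50 GB in disk 5; 31 GB remain.

5 disks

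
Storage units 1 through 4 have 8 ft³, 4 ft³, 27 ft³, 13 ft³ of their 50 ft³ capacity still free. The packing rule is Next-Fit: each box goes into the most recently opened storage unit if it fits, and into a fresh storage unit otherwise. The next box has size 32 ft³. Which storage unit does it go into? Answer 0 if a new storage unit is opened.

Next-Fit only looks at storage unit 4, which has 13 ft³ free.
32 ft³ does not fit, so a new storage unit is opened.

0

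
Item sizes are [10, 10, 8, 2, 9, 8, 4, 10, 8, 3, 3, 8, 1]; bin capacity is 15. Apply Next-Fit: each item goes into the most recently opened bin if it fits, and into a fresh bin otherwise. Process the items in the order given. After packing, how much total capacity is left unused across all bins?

36

10 → bin 1 (remaining 5)
10 → bin 2 (remaining 5)
8 → bin 3 (remaining 7)
2 → bin 3 (remaining 5)
9 → bin 4 (remaining 6)
8 → bin 5 (remaining 7)
4 → bin 5 (remaining 3)
10 → bin 6 (remaining 5)
8 → bin 7 (remaining 7)
3 → bin 7 (remaining 4)
3 → bin 7 (remaining 1)
8 → bin 8 (remaining 7)
1 → bin 8 (remaining 6)
8 bins × 15 = 120; used 84; unused 36.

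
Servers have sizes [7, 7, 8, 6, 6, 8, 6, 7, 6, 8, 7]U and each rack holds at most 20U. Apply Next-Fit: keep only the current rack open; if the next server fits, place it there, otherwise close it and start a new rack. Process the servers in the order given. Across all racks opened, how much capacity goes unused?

Put 7U in rack 1; 13U remain.
Put 7U in rack 1; 6U remain.
Put 8U in rack 2; 12U remain.
Put 6U in rack 2; 6U remain.
Put 6U in rack 2; 0U remain.
Put 8U in rack 3; 12U remain.
Put 6U in rack 3; 6U remain.
Put 7U in rack 4; 13U remain.
Put 6U in rack 4; 7U remain.
Put 8U in rack 5; 12U remain.
Put 7U in rack 5; 5U remain.
5 racks × 20U = 100U; used 76U; unused 24U.

24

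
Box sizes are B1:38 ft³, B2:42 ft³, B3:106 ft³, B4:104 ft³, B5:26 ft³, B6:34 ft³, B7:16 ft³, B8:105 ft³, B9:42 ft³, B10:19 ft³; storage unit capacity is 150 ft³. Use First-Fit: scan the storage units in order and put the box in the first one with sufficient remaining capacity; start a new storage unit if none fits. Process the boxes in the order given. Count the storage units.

storage unit 1: place B1 (38 ft³), 112 ft³ left
storage unit 1: place B2 (42 ft³), 70 ft³ left
storage unit 2: place B3 (106 ft³), 44 ft³ left
storage unit 3: place B4 (104 ft³), 46 ft³ left
storage unit 1: place B5 (26 ft³), 44 ft³ left
storage unit 1: place B6 (34 ft³), 10 ft³ left
storage unit 2: place B7 (16 ft³), 28 ft³ left
storage unit 4: place B8 (105 ft³), 45 ft³ left
storage unit 3: place B9 (42 ft³), 4 ft³ left
storage unit 2: place B10 (19 ft³), 9 ft³ left

4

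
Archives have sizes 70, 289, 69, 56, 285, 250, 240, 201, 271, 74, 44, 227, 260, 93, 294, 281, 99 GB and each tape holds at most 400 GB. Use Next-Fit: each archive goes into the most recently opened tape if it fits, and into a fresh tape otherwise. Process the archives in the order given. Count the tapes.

11 tapes

Put 70 GB in tape 1; 330 GB remain.
Put 289 GB in tape 1; 41 GB remain.
Put 69 GB in tape 2; 331 GB remain.
Put 56 GB in tape 2; 275 GB remain.
Put 285 GB in tape 3; 115 GB remain.
Put 250 GB in tape 4; 150 GB remain.
Put 240 GB in tape 5; 160 GB remain.
Put 201 GB in tape 6; 199 GB remain.
Put 271 GB in tape 7; 129 GB remain.
Put 74 GB in tape 7; 55 GB remain.
Put 44 GB in tape 7; 11 GB remain.
Put 227 GB in tape 8; 173 GB remain.
Put 260 GB in tape 9; 140 GB remain.
Put 93 GB in tape 9; 47 GB remain.
Put 294 GB in tape 10; 106 GB remain.
Put 281 GB in tape 11; 119 GB remain.
Put 99 GB in tape 11; 20 GB remain.
Final tapes: [70,289] [69,56] [285] [250] [240] [201] [271,74,44] [227] [260,93] [294] [281,99].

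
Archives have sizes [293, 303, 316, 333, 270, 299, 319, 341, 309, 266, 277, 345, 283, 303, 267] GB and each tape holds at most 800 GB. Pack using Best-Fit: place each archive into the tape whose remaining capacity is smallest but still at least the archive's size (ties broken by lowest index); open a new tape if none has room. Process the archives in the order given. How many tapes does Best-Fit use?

Put 293 GB in tape 1; 507 GB remain.
Put 303 GB in tape 1; 204 GB remain.
Put 316 GB in tape 2; 484 GB remain.
Put 333 GB in tape 2; 151 GB remain.
Put 270 GB in tape 3; 530 GB remain.
Put 299 GB in tape 3; 231 GB remain.
Put 319 GB in tape 4; 481 GB remain.
Put 341 GB in tape 4; 140 GB remain.
Put 309 GB in tape 5; 491 GB remain.
Put 266 GB in tape 5; 225 GB remain.
Put 277 GB in tape 6; 523 GB remain.
Put 345 GB in tape 6; 178 GB remain.
Put 283 GB in tape 7; 517 GB remain.
Put 303 GB in tape 7; 214 GB remain.
Put 267 GB in tape 8; 533 GB remain.

8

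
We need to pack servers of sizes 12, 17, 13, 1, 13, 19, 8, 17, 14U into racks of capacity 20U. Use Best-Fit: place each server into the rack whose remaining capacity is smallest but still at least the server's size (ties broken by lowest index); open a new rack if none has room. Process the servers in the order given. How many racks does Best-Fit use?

rack 1: place 12U, 8U left
rack 2: place 17U, 3U left
rack 3: place 13U, 7U left
rack 2: place 1U, 2U left
rack 4: place 13U, 7U left
rack 5: place 19U, 1U left
rack 1: place 8U, 0U left
rack 6: place 17U, 3U left
rack 7: place 14U, 6U left

7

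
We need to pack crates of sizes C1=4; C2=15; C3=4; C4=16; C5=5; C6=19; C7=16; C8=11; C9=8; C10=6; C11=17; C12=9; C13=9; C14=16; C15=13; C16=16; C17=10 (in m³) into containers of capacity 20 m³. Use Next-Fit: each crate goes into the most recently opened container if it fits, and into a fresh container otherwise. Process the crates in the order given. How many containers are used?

container 1: place C1 (4 m³), 16 m³ left
container 1: place C2 (15 m³), 1 m³ left
container 2: place C3 (4 m³), 16 m³ left
container 2: place C4 (16 m³), 0 m³ left
container 3: place C5 (5 m³), 15 m³ left
container 4: place C6 (19 m³), 1 m³ left
container 5: place C7 (16 m³), 4 m³ left
container 6: place C8 (11 m³), 9 m³ left
container 6: place C9 (8 m³), 1 m³ left
container 7: place C10 (6 m³), 14 m³ left
container 8: place C11 (17 m³), 3 m³ left
container 9: place C12 (9 m³), 11 m³ left
container 9: place C13 (9 m³), 2 m³ left
container 10: place C14 (16 m³), 4 m³ left
container 11: place C15 (13 m³), 7 m³ left
container 12: place C16 (16 m³), 4 m³ left
container 13: place C17 (10 m³), 10 m³ left

13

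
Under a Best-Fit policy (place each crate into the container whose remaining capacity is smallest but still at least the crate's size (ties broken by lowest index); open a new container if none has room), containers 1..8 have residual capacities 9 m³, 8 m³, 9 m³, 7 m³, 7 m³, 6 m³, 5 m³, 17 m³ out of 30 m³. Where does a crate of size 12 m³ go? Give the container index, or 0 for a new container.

Containers with room: container 8 (17 m³).
Tightest fit is container 8 with 17 m³ free.

8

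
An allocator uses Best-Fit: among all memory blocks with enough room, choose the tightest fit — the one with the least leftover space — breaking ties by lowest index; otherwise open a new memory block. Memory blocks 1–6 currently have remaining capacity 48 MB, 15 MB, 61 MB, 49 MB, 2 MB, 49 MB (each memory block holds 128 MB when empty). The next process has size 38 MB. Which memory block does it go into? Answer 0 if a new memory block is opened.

1

Memory blocks with room: memory block 1 (48 MB), memory block 3 (61 MB), memory block 4 (49 MB), memory block 6 (49 MB).
Tightest fit is memory block 1 with 48 MB free.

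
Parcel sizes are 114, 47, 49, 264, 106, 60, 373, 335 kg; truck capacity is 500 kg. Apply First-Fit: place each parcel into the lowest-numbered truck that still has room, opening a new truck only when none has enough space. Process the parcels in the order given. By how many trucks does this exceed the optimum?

1

First-Fit: [114,47,49,264] [106,60] [373] [335] → 4 trucks.
Total size 1348 kg; any packing needs at least ⌈1348/500⌉ = 3 trucks.
An optimal packing achieves that bound: [373,114] [335,106,49] [264,60,47] → 3 trucks.
Excess: 4 − 3 = 1.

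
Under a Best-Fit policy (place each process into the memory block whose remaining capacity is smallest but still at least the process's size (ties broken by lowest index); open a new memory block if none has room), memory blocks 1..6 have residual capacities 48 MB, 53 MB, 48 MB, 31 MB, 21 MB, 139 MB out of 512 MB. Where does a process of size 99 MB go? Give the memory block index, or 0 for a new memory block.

Memory blocks with room: memory block 6 (139 MB).
Tightest fit is memory block 6 with 139 MB free.

6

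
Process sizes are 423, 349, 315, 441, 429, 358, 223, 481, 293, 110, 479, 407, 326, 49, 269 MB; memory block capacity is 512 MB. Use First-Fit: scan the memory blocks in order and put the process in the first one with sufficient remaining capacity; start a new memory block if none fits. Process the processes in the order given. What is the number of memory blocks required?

12 memory blocks

Put 423 MB in memory block 1; 89 MB remain.
Put 349 MB in memory block 2; 163 MB remain.
Put 315 MB in memory block 3; 197 MB remain.
Put 441 MB in memory block 4; 71 MB remain.
Put 429 MB in memory block 5; 83 MB remain.
Put 358 MB in memory block 6; 154 MB remain.
Put 223 MB in memory block 7; 289 MB remain.
Put 481 MB in memory block 8; 31 MB remain.
Put 293 MB in memory block 9; 219 MB remain.
Put 110 MB in memory block 2; 53 MB remain.
Put 479 MB in memory block 10; 33 MB remain.
Put 407 MB in memory block 11; 105 MB remain.
Put 326 MB in memory block 12; 186 MB remain.
Put 49 MB in memory block 1; 40 MB remain.
Put 269 MB in memory block 7; 20 MB remain.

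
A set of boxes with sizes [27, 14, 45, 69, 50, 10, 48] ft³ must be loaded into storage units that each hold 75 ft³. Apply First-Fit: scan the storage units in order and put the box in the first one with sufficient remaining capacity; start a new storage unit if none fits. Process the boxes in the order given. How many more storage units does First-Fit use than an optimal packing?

First-Fit: [27,14,10] [45] [69] [50] [48] → 5 storage units.
Total size 263 ft³; any packing needs at least ⌈263/75⌉ = 4 storage units.
An optimal packing achieves that bound: [69] [50,14,10] [48,27] [45] → 4 storage units.
Excess: 5 − 4 = 1.

1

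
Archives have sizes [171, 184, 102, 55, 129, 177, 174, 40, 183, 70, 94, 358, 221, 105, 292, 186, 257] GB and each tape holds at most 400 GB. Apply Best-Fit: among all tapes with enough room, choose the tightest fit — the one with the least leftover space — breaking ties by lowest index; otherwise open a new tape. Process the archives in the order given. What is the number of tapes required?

9 tapes

Put 171 GB in tape 1; 229 GB remain.
Put 184 GB in tape 1; 45 GB remain.
Put 102 GB in tape 2; 298 GB remain.
Put 55 GB in tape 2; 243 GB remain.
Put 129 GB in tape 2; 114 GB remain.
Put 177 GB in tape 3; 223 GB remain.
Put 174 GB in tape 3; 49 GB remain.
Put 40 GB in tape 1; 5 GB remain.
Put 183 GB in tape 4; 217 GB remain.
Put 70 GB in tape 2; 44 GB remain.
Put 94 GB in tape 4; 123 GB remain.
Put 358 GB in tape 5; 42 GB remain.
Put 221 GB in tape 6; 179 GB remain.
Put 105 GB in tape 4; 18 GB remain.
Put 292 GB in tape 7; 108 GB remain.
Put 186 GB in tape 8; 214 GB remain.
Put 257 GB in tape 9; 143 GB remain.
Final tapes: [171,184,40] [102,55,129,70] [177,174] [183,94,105] [358] [221] [292] [186] [257].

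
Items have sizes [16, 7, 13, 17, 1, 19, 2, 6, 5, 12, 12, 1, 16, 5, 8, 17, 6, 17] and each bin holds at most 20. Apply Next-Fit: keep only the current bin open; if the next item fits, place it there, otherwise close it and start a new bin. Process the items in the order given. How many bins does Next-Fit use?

16 → bin 1 (remaining 4)
7 → bin 2 (remaining 13)
13 → bin 2 (remaining 0)
17 → bin 3 (remaining 3)
1 → bin 3 (remaining 2)
19 → bin 4 (remaining 1)
2 → bin 5 (remaining 18)
6 → bin 5 (remaining 12)
5 → bin 5 (remaining 7)
12 → bin 6 (remaining 8)
12 → bin 7 (remaining 8)
1 → bin 7 (remaining 7)
16 → bin 8 (remaining 4)
5 → bin 9 (remaining 15)
8 → bin 9 (remaining 7)
17 → bin 10 (remaining 3)
6 → bin 11 (remaining 14)
17 → bin 12 (remaining 3)
Final bins: [16] [7,13] [17,1] [19] [2,6,5] [12] [12,1] [16] [5,8] [17] [6] [17].

12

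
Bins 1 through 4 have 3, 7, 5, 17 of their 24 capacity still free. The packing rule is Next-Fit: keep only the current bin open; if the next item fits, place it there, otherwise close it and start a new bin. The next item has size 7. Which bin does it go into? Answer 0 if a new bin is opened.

4

Next-Fit only looks at bin 4, which has 17 free.
7 fits there.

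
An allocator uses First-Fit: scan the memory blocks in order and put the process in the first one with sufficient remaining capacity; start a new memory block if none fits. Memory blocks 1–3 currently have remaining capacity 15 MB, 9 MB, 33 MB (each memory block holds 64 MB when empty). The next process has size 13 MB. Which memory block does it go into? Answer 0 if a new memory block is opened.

Memory blocks with room: memory block 1 (15 MB), memory block 3 (33 MB).
The first with room is memory block 1.

1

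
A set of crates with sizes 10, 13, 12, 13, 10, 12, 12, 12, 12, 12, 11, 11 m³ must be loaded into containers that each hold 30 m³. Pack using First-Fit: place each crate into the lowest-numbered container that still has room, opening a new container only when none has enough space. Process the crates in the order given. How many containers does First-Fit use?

6 containers

Put 10 m³ in container 1; 20 m³ remain.
Put 13 m³ in container 1; 7 m³ remain.
Put 12 m³ in container 2; 18 m³ remain.
Put 13 m³ in container 2; 5 m³ remain.
Put 10 m³ in container 3; 20 m³ remain.
Put 12 m³ in container 3; 8 m³ remain.
Put 12 m³ in container 4; 18 m³ remain.
Put 12 m³ in container 4; 6 m³ remain.
Put 12 m³ in container 5; 18 m³ remain.
Put 12 m³ in container 5; 6 m³ remain.
Put 11 m³ in container 6; 19 m³ remain.
Put 11 m³ in container 6; 8 m³ remain.
Final containers: [10,13] [12,13] [10,12] [12,12] [12,12] [11,11].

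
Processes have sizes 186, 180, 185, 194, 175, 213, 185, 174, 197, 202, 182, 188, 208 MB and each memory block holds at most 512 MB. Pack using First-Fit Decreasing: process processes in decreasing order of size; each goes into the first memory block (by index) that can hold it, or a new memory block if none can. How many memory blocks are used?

Sorted descending: 213, 208, 202, 197, 194, 188, 186, 185, 185, 182, 180, 175, 174.
Put 213 MB in memory block 1; 299 MB remain.
Put 208 MB in memory block 1; 91 MB remain.
Put 202 MB in memory block 2; 310 MB remain.
Put 197 MB in memory block 2; 113 MB remain.
Put 194 MB in memory block 3; 318 MB remain.
Put 188 MB in memory block 3; 130 MB remain.
Put 186 MB in memory block 4; 326 MB remain.
Put 185 MB in memory block 4; 141 MB remain.
Put 185 MB in memory block 5; 327 MB remain.
Put 182 MB in memory block 5; 145 MB remain.
Put 180 MB in memory block 6; 332 MB remain.
Put 175 MB in memory block 6; 157 MB remain.
Put 174 MB in memory block 7; 338 MB remain.

7 memory blocks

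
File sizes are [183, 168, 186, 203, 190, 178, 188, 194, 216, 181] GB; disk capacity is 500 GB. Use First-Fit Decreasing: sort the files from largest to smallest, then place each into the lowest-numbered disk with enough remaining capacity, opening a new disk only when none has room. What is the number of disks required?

5

Sorted descending: 216, 203, 194, 190, 188, 186, 183, 181, 178, 168.
Put 216 GB in disk 1; 284 GB remain.
Put 203 GB in disk 1; 81 GB remain.
Put 194 GB in disk 2; 306 GB remain.
Put 190 GB in disk 2; 116 GB remain.
Put 188 GB in disk 3; 312 GB remain.
Put 186 GB in disk 3; 126 GB remain.
Put 183 GB in disk 4; 317 GB remain.
Put 181 GB in disk 4; 136 GB remain.
Put 178 GB in disk 5; 322 GB remain.
Put 168 GB in disk 5; 154 GB remain.
Final disks: [216,203] [194,190] [188,186] [183,181] [178,168].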